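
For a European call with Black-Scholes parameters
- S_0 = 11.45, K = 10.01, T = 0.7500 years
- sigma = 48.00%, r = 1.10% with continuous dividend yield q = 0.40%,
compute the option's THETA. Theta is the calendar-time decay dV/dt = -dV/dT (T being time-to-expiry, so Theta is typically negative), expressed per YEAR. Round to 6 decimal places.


Answer: Theta = -1.116522

Derivation:
d1 = 0.5438041417; d2 = 0.1281119479
phi(d1) = 0.3441079009; exp(-qT) = 0.9970044955; exp(-rT) = 0.9917839379
Theta = -S*exp(-qT)*phi(d1)*sigma/(2*sqrt(T)) - r*K*exp(-rT)*N(d2) + q*S*exp(-qT)*N(d1)
N(d1) = 0.7067118708; N(d2) = 0.5509698095; sqrt(T) = 0.8660254038
Term 1 = -11.4500 * 0.9970044955 * 0.3441079009 * 0.4800 / (2 * 0.8660254038) = -1.0886238821
Term 2 = -0.0110 * 10.0100 * 0.9917839379 * 0.5509698095 = -0.0601688395
Term 3 = 0.0040 * 11.4500 * 0.9970044955 * 0.7067118708 = 0.0322704470
Theta = -1.0886238821 + (-0.0601688395) + (0.0322704470) = -1.116522


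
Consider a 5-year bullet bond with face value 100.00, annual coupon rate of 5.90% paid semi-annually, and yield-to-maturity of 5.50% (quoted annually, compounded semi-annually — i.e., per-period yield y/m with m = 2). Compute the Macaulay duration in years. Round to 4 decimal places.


Coupon per period c = face * coupon_rate / m = 2.950000
Periods per year m = 2; per-period yield y/m = 0.027500
Number of cashflows N = 10
Cashflows (t years, CF_t, discount factor 1/(1+y/m)^(m*t), PV):
  t = 0.5000: CF_t = 2.950000, DF = 0.973236, PV = 2.871046
  t = 1.0000: CF_t = 2.950000, DF = 0.947188, PV = 2.794206
  t = 1.5000: CF_t = 2.950000, DF = 0.921838, PV = 2.719421
  t = 2.0000: CF_t = 2.950000, DF = 0.897166, PV = 2.646639
  t = 2.5000: CF_t = 2.950000, DF = 0.873154, PV = 2.575804
  t = 3.0000: CF_t = 2.950000, DF = 0.849785, PV = 2.506865
  t = 3.5000: CF_t = 2.950000, DF = 0.827041, PV = 2.439772
  t = 4.0000: CF_t = 2.950000, DF = 0.804906, PV = 2.374474
  t = 4.5000: CF_t = 2.950000, DF = 0.783364, PV = 2.310923
  t = 5.0000: CF_t = 102.950000, DF = 0.762398, PV = 78.488864
Price P = sum_t PV_t = 101.728015
Macaulay numerator sum_t t * PV_t:
  t * PV_t at t = 0.5000: 1.435523
  t * PV_t at t = 1.0000: 2.794206
  t * PV_t at t = 1.5000: 4.079132
  t * PV_t at t = 2.0000: 5.293278
  t * PV_t at t = 2.5000: 6.439511
  t * PV_t at t = 3.0000: 7.520596
  t * PV_t at t = 3.5000: 8.539201
  t * PV_t at t = 4.0000: 9.497895
  t * PV_t at t = 4.5000: 10.399155
  t * PV_t at t = 5.0000: 392.444322
Macaulay duration D = (sum_t t * PV_t) / P = 448.442819 / 101.728015 = 4.408253

Answer: Macaulay duration = 4.4083 years


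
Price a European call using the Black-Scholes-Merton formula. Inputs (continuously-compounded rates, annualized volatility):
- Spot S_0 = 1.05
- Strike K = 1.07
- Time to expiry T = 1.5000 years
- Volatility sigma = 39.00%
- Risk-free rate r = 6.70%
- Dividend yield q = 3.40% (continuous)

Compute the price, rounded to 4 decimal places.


d1 = (ln(S/K) + (r - q + 0.5*sigma^2) * T) / (sigma * sqrt(T)) = 0.30295481
d2 = d1 - sigma * sqrt(T) = -0.17469569
exp(-rT) = 0.90438511; exp(-qT) = 0.95027867
C = S_0 * exp(-qT) * N(d1) - K * exp(-rT) * N(d2)
N(d1) = 0.61903785; N(d2) = 0.43065938
C = 1.0500 * 0.95027867 * 0.61903785 - 1.0700 * 0.90438511 * 0.43065938 = 0.2009

Answer: Price = 0.2009


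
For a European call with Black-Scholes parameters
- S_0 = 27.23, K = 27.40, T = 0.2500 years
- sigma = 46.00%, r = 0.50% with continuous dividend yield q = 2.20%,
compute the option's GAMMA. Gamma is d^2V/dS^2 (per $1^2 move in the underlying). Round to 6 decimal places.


d1 = 0.0694621447; d2 = -0.1605378553
phi(d1) = 0.3979809942; exp(-qT) = 0.9945150973; exp(-rT) = 0.9987507809
Gamma = exp(-qT) * phi(d1) / (S * sigma * sqrt(T)) = 0.9945150973 * 0.3979809942 / (27.2300 * 0.4600 * 0.5000000000) = 0.063197

Answer: Gamma = 0.063197


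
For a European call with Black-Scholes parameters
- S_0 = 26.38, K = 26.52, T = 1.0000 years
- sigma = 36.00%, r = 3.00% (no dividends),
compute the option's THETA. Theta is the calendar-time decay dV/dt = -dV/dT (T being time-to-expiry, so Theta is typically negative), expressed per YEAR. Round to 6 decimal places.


Answer: Theta = -2.188492

Derivation:
d1 = 0.2486305055; d2 = -0.1113694945
phi(d1) = 0.3868001617; exp(-qT) = 1.0000000000; exp(-rT) = 0.9704455335
Theta = -S*exp(-qT)*phi(d1)*sigma/(2*sqrt(T)) - r*K*exp(-rT)*N(d2) + q*S*exp(-qT)*N(d1)
N(d1) = 0.5981766953; N(d2) = 0.4556616747; sqrt(T) = 1.0000000000
Term 1 = -26.3800 * 1.0000000000 * 0.3868001617 * 0.3600 / (2 * 1.0000000000) = -1.8366818878
Term 2 = -0.0300 * 26.5200 * 0.9704455335 * 0.4556616747 = -0.3518102123
Term 3 = 0 (no dividend yield, q = 0)
Theta = -1.8366818878 + (-0.3518102123) + (0.0000000000) = -2.188492


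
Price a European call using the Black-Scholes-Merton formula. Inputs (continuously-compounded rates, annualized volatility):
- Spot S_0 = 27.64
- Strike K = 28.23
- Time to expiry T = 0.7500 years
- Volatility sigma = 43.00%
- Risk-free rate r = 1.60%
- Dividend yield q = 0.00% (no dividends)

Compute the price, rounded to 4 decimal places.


d1 = (ln(S/K) + (r - q + 0.5*sigma^2) * T) / (sigma * sqrt(T)) = 0.16170173
d2 = d1 - sigma * sqrt(T) = -0.21068919
exp(-rT) = 0.98807171; exp(-qT) = 1.00000000
C = S_0 * exp(-qT) * N(d1) - K * exp(-rT) * N(d2)
N(d1) = 0.56422963; N(d2) = 0.41656490
C = 27.6400 * 1.00000000 * 0.56422963 - 28.2300 * 0.98807171 * 0.41656490 = 3.9760

Answer: Price = 3.9760


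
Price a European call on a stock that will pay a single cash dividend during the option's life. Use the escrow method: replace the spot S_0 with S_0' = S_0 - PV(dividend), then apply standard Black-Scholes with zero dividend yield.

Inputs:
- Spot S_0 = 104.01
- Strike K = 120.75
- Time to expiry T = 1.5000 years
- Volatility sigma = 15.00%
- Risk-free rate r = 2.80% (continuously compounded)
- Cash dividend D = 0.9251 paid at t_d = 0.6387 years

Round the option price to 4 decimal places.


PV(D) = D * exp(-r * t_d) = 0.9251 * 0.98227536 = 0.90870294
S_0' = S_0 - PV(D) = 104.0100 - 0.90870294 = 103.10129706
d1 = (ln(S_0'/K) + (r + sigma^2/2)*T) / (sigma*sqrt(T)) = -0.53962434
d2 = d1 - sigma*sqrt(T) = -0.72333607
exp(-rT) = 0.95886978
N(d1) = 0.29472806; N(d2) = 0.23473672
C = S_0' * N(d1) - K * exp(-rT) * N(d2) = 103.10129706 * 0.29472806 - 120.7500 * 0.95886978 * 0.23473672 = 3.2082

Answer: Price = 3.2082


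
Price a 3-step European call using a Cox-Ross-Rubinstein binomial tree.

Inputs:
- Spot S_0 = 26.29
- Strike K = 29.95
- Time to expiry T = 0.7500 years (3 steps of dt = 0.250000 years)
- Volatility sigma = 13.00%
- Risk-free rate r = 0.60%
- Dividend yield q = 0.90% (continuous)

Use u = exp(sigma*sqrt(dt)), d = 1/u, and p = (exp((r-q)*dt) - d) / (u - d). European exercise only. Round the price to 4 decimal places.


dt = T/N = 0.250000
u = exp(sigma*sqrt(dt)) = 1.067159; d = 1/u = 0.937067
p = (exp((r-q)*dt) - d) / (u - d) = 0.477993
Discount per step: exp(-r*dt) = 0.998501
Stock lattice S(k, i) with i counting down-moves:
  k=0: S(0,0) = 26.2900
  k=1: S(1,0) = 28.0556; S(1,1) = 24.6355
  k=2: S(2,0) = 29.9398; S(2,1) = 26.2900; S(2,2) = 23.0851
  k=3: S(3,0) = 31.9505; S(3,1) = 28.0556; S(3,2) = 24.6355; S(3,3) = 21.6323
Terminal payoffs V(N, i) = max(S_T - K, 0):
  V(3,0) = 2.000526; V(3,1) = 0.000000; V(3,2) = 0.000000; V(3,3) = 0.000000
Backward induction: V(k, i) = exp(-r*dt) * [p * V(k+1, i) + (1-p) * V(k+1, i+1)].
  V(2,0) = exp(-r*dt) * [p*2.000526 + (1-p)*0.000000] = 0.954803
  V(2,1) = exp(-r*dt) * [p*0.000000 + (1-p)*0.000000] = 0.000000
  V(2,2) = exp(-r*dt) * [p*0.000000 + (1-p)*0.000000] = 0.000000
  V(1,0) = exp(-r*dt) * [p*0.954803 + (1-p)*0.000000] = 0.455705
  V(1,1) = exp(-r*dt) * [p*0.000000 + (1-p)*0.000000] = 0.000000
  V(0,0) = exp(-r*dt) * [p*0.455705 + (1-p)*0.000000] = 0.217497

Answer: Price = V(0,0) = 0.2175


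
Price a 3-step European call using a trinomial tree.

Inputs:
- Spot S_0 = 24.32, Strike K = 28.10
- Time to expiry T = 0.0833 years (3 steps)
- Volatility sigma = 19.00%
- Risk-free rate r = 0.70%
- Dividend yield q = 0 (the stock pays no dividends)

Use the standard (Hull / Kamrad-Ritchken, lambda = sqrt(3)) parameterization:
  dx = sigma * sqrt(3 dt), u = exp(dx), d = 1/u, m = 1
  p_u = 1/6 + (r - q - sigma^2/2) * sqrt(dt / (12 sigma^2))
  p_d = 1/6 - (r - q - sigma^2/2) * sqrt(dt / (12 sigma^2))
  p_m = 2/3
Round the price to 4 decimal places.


Answer: Price = V(0,0) = 0.0025

Derivation:
dt = T/N = 0.027767; dx = sigma*sqrt(3*dt) = 0.054837
u = exp(dx) = 1.056369; d = 1/u = 0.946639
p_u = 0.163869, p_m = 0.666667, p_d = 0.169464
Discount per step: exp(-r*dt) = 0.999806
Stock lattice S(k, j) with j the centered position index:
  k=0: S(0,+0) = 24.3200
  k=1: S(1,-1) = 23.0223; S(1,+0) = 24.3200; S(1,+1) = 25.6909
  k=2: S(2,-2) = 21.7938; S(2,-1) = 23.0223; S(2,+0) = 24.3200; S(2,+1) = 25.6909; S(2,+2) = 27.1391
  k=3: S(3,-3) = 20.6308; S(3,-2) = 21.7938; S(3,-1) = 23.0223; S(3,+0) = 24.3200; S(3,+1) = 25.6909; S(3,+2) = 27.1391; S(3,+3) = 28.6688
Terminal payoffs V(N, j) = max(S_T - K, 0):
  V(3,-3) = 0.000000; V(3,-2) = 0.000000; V(3,-1) = 0.000000; V(3,+0) = 0.000000; V(3,+1) = 0.000000; V(3,+2) = 0.000000; V(3,+3) = 0.568844
Backward induction: V(k, j) = exp(-r*dt) * [p_u * V(k+1, j+1) + p_m * V(k+1, j) + p_d * V(k+1, j-1)]
  V(2,-2) = exp(-r*dt) * [p_u*0.000000 + p_m*0.000000 + p_d*0.000000] = 0.000000
  V(2,-1) = exp(-r*dt) * [p_u*0.000000 + p_m*0.000000 + p_d*0.000000] = 0.000000
  V(2,+0) = exp(-r*dt) * [p_u*0.000000 + p_m*0.000000 + p_d*0.000000] = 0.000000
  V(2,+1) = exp(-r*dt) * [p_u*0.000000 + p_m*0.000000 + p_d*0.000000] = 0.000000
  V(2,+2) = exp(-r*dt) * [p_u*0.568844 + p_m*0.000000 + p_d*0.000000] = 0.093198
  V(1,-1) = exp(-r*dt) * [p_u*0.000000 + p_m*0.000000 + p_d*0.000000] = 0.000000
  V(1,+0) = exp(-r*dt) * [p_u*0.000000 + p_m*0.000000 + p_d*0.000000] = 0.000000
  V(1,+1) = exp(-r*dt) * [p_u*0.093198 + p_m*0.000000 + p_d*0.000000] = 0.015269
  V(0,+0) = exp(-r*dt) * [p_u*0.015269 + p_m*0.000000 + p_d*0.000000] = 0.002502


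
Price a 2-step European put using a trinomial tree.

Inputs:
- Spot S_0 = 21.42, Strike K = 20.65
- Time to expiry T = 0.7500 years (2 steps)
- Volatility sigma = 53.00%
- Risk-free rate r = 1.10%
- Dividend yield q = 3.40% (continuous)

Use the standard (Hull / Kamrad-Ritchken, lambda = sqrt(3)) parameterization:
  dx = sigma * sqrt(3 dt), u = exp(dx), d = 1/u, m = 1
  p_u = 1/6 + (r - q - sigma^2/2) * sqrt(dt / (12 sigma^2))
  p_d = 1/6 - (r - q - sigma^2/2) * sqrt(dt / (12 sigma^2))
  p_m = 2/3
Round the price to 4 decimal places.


Answer: Price = V(0,0) = 3.1332

Derivation:
dt = T/N = 0.375000; dx = sigma*sqrt(3*dt) = 0.562150
u = exp(dx) = 1.754440; d = 1/u = 0.569982
p_u = 0.112149, p_m = 0.666667, p_d = 0.221184
Discount per step: exp(-r*dt) = 0.995883
Stock lattice S(k, j) with j the centered position index:
  k=0: S(0,+0) = 21.4200
  k=1: S(1,-1) = 12.2090; S(1,+0) = 21.4200; S(1,+1) = 37.5801
  k=2: S(2,-2) = 6.9589; S(2,-1) = 12.2090; S(2,+0) = 21.4200; S(2,+1) = 37.5801; S(2,+2) = 65.9321
Terminal payoffs V(N, j) = max(K - S_T, 0):
  V(2,-2) = 13.691073; V(2,-1) = 8.440978; V(2,+0) = 0.000000; V(2,+1) = 0.000000; V(2,+2) = 0.000000
Backward induction: V(k, j) = exp(-r*dt) * [p_u * V(k+1, j+1) + p_m * V(k+1, j) + p_d * V(k+1, j-1)]
  V(1,-1) = exp(-r*dt) * [p_u*0.000000 + p_m*8.440978 + p_d*13.691073] = 8.619933
  V(1,+0) = exp(-r*dt) * [p_u*0.000000 + p_m*0.000000 + p_d*8.440978] = 1.859323
  V(1,+1) = exp(-r*dt) * [p_u*0.000000 + p_m*0.000000 + p_d*0.000000] = 0.000000
  V(0,+0) = exp(-r*dt) * [p_u*0.000000 + p_m*1.859323 + p_d*8.619933] = 3.133188


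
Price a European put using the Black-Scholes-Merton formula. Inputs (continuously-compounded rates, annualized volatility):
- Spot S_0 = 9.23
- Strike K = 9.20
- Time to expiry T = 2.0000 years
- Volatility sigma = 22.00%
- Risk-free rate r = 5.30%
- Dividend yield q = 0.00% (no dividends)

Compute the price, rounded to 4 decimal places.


Answer: Price = 0.6698

Derivation:
d1 = (ln(S/K) + (r - q + 0.5*sigma^2) * T) / (sigma * sqrt(T)) = 0.50672418
d2 = d1 - sigma * sqrt(T) = 0.19559719
exp(-rT) = 0.89942465; exp(-qT) = 1.00000000
P = K * exp(-rT) * N(-d2) - S_0 * exp(-qT) * N(-d1)
N(-d1) = 0.30617418; N(-d2) = 0.42246273
P = 9.2000 * 0.89942465 * 0.42246273 - 9.2300 * 1.00000000 * 0.30617418 = 0.6698


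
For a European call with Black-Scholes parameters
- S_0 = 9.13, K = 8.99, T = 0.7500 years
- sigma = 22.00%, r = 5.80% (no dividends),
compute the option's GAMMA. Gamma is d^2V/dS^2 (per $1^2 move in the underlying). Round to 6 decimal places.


Answer: Gamma = 0.211312

Derivation:
d1 = 0.4046849906; d2 = 0.2141594018
phi(d1) = 0.3675766157; exp(-qT) = 1.0000000000; exp(-rT) = 0.9574325541
Gamma = exp(-qT) * phi(d1) / (S * sigma * sqrt(T)) = 1.0000000000 * 0.3675766157 / (9.1300 * 0.2200 * 0.8660254038) = 0.211312


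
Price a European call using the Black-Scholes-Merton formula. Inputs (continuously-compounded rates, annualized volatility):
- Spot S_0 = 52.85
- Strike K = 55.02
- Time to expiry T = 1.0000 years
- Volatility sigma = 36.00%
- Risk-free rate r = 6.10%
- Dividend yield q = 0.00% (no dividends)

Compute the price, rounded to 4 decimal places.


d1 = (ln(S/K) + (r - q + 0.5*sigma^2) * T) / (sigma * sqrt(T)) = 0.23766932
d2 = d1 - sigma * sqrt(T) = -0.12233068
exp(-rT) = 0.94082324; exp(-qT) = 1.00000000
C = S_0 * exp(-qT) * N(d1) - K * exp(-rT) * N(d2)
N(d1) = 0.59393121; N(d2) = 0.45131857
C = 52.8500 * 1.00000000 * 0.59393121 - 55.0200 * 0.94082324 * 0.45131857 = 8.0272

Answer: Price = 8.0272


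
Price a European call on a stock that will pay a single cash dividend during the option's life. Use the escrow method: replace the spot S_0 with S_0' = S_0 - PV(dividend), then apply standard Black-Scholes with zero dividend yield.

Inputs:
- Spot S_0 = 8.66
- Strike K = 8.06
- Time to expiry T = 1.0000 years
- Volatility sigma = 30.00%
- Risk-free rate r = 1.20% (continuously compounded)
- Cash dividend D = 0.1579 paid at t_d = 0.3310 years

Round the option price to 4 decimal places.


PV(D) = D * exp(-r * t_d) = 0.1579 * 0.99603588 = 0.15727407
S_0' = S_0 - PV(D) = 8.6600 - 0.15727407 = 8.50272593
d1 = (ln(S_0'/K) + (r + sigma^2/2)*T) / (sigma*sqrt(T)) = 0.36824418
d2 = d1 - sigma*sqrt(T) = 0.06824418
exp(-rT) = 0.98807171
N(d1) = 0.64365441; N(d2) = 0.52720437
C = S_0' * N(d1) - K * exp(-rT) * N(d2) = 8.50272593 * 0.64365441 - 8.0600 * 0.98807171 * 0.52720437 = 1.2742

Answer: Price = 1.2742


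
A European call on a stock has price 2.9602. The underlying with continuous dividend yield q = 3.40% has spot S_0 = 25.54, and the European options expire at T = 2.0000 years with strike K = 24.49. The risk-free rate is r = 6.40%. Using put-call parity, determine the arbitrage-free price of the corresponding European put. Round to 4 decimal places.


Answer: Put price = 0.6468

Derivation:
Put-call parity: C - P = S_0 * exp(-qT) - K * exp(-rT).
S_0 * exp(-qT) = 25.5400 * 0.93426047 = 23.86101250
K * exp(-rT) = 24.4900 * 0.87985338 = 21.54760926
P = C - S*exp(-qT) + K*exp(-rT)
P = 2.9602 - 23.86101250 + 21.54760926 = 0.6468


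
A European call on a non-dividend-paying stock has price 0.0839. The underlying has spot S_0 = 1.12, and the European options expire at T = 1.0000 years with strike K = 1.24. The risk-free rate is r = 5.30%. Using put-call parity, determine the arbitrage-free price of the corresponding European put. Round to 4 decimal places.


Answer: Put price = 0.1399

Derivation:
Put-call parity: C - P = S_0 * exp(-qT) - K * exp(-rT).
S_0 * exp(-qT) = 1.1200 * 1.00000000 = 1.12000000
K * exp(-rT) = 1.2400 * 0.94838001 = 1.17599122
P = C - S*exp(-qT) + K*exp(-rT)
P = 0.0839 - 1.12000000 + 1.17599122 = 0.1399


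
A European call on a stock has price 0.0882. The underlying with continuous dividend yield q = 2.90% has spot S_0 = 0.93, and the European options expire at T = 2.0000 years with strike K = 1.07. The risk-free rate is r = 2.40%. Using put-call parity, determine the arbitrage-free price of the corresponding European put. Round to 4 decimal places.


Put-call parity: C - P = S_0 * exp(-qT) - K * exp(-rT).
S_0 * exp(-qT) = 0.9300 * 0.94364995 = 0.87759445
K * exp(-rT) = 1.0700 * 0.95313379 = 1.01985315
P = C - S*exp(-qT) + K*exp(-rT)
P = 0.0882 - 0.87759445 + 1.01985315 = 0.2305

Answer: Put price = 0.2305


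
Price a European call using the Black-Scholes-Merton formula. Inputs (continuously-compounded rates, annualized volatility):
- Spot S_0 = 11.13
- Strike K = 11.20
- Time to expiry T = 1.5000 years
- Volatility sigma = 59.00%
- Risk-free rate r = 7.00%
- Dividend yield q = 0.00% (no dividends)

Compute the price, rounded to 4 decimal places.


d1 = (ln(S/K) + (r - q + 0.5*sigma^2) * T) / (sigma * sqrt(T)) = 0.49793198
d2 = d1 - sigma * sqrt(T) = -0.22466749
exp(-rT) = 0.90032452; exp(-qT) = 1.00000000
C = S_0 * exp(-qT) * N(d1) - K * exp(-rT) * N(d2)
N(d1) = 0.69073401; N(d2) = 0.41111898
C = 11.1300 * 1.00000000 * 0.69073401 - 11.2000 * 0.90032452 * 0.41111898 = 3.5423

Answer: Price = 3.5423


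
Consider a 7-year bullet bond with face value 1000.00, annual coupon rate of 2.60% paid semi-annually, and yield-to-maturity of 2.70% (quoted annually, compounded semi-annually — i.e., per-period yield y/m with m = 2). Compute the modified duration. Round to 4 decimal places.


Answer: Modified duration = 6.3570

Derivation:
Coupon per period c = face * coupon_rate / m = 13.000000
Periods per year m = 2; per-period yield y/m = 0.013500
Number of cashflows N = 14
Cashflows (t years, CF_t, discount factor 1/(1+y/m)^(m*t), PV):
  t = 0.5000: CF_t = 13.000000, DF = 0.986680, PV = 12.826838
  t = 1.0000: CF_t = 13.000000, DF = 0.973537, PV = 12.655982
  t = 1.5000: CF_t = 13.000000, DF = 0.960569, PV = 12.487402
  t = 2.0000: CF_t = 13.000000, DF = 0.947774, PV = 12.321068
  t = 2.5000: CF_t = 13.000000, DF = 0.935150, PV = 12.156949
  t = 3.0000: CF_t = 13.000000, DF = 0.922694, PV = 11.995016
  t = 3.5000: CF_t = 13.000000, DF = 0.910403, PV = 11.835240
  t = 4.0000: CF_t = 13.000000, DF = 0.898276, PV = 11.677593
  t = 4.5000: CF_t = 13.000000, DF = 0.886311, PV = 11.522045
  t = 5.0000: CF_t = 13.000000, DF = 0.874505, PV = 11.368570
  t = 5.5000: CF_t = 13.000000, DF = 0.862857, PV = 11.217138
  t = 6.0000: CF_t = 13.000000, DF = 0.851363, PV = 11.067724
  t = 6.5000: CF_t = 13.000000, DF = 0.840023, PV = 10.920300
  t = 7.0000: CF_t = 1013.000000, DF = 0.828834, PV = 839.608648
Price P = sum_t PV_t = 993.660511
First compute Macaulay numerator sum_t t * PV_t:
  t * PV_t at t = 0.5000: 6.413419
  t * PV_t at t = 1.0000: 12.655982
  t * PV_t at t = 1.5000: 18.731103
  t * PV_t at t = 2.0000: 24.642135
  t * PV_t at t = 2.5000: 30.392372
  t * PV_t at t = 3.0000: 35.985048
  t * PV_t at t = 3.5000: 41.423341
  t * PV_t at t = 4.0000: 46.710371
  t * PV_t at t = 4.5000: 51.849203
  t * PV_t at t = 5.0000: 56.842848
  t * PV_t at t = 5.5000: 61.694260
  t * PV_t at t = 6.0000: 66.406343
  t * PV_t at t = 6.5000: 70.981949
  t * PV_t at t = 7.0000: 5877.260533
Macaulay duration D = 6401.988908 / 993.660511 = 6.442833
Modified duration = D / (1 + y/m) = 6.442833 / (1 + 0.013500) = 6.357013


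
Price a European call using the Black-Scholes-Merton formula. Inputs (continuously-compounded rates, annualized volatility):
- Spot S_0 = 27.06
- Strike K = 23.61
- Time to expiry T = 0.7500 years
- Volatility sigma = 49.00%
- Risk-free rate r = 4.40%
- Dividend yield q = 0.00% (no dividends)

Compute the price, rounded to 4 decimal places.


Answer: Price = 6.6246

Derivation:
d1 = (ln(S/K) + (r - q + 0.5*sigma^2) * T) / (sigma * sqrt(T)) = 0.61134034
d2 = d1 - sigma * sqrt(T) = 0.18698790
exp(-rT) = 0.96753856; exp(-qT) = 1.00000000
C = S_0 * exp(-qT) * N(d1) - K * exp(-rT) * N(d2)
N(d1) = 0.72951286; N(d2) = 0.57416494
C = 27.0600 * 1.00000000 * 0.72951286 - 23.6100 * 0.96753856 * 0.57416494 = 6.6246


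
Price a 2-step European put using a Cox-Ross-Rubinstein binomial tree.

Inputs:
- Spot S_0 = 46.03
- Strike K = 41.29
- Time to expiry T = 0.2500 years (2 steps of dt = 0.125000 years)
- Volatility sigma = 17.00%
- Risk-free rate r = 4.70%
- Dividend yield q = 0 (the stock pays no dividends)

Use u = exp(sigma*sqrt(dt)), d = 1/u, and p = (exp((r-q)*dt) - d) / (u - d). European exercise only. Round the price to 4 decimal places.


dt = T/N = 0.125000
u = exp(sigma*sqrt(dt)) = 1.061947; d = 1/u = 0.941667
p = (exp((r-q)*dt) - d) / (u - d) = 0.533966
Discount per step: exp(-r*dt) = 0.994142
Stock lattice S(k, i) with i counting down-moves:
  k=0: S(0,0) = 46.0300
  k=1: S(1,0) = 48.8814; S(1,1) = 43.3449
  k=2: S(2,0) = 51.9095; S(2,1) = 46.0300; S(2,2) = 40.8165
Terminal payoffs V(N, i) = max(K - S_T, 0):
  V(2,0) = 0.000000; V(2,1) = 0.000000; V(2,2) = 0.473549
Backward induction: V(k, i) = exp(-r*dt) * [p * V(k+1, i) + (1-p) * V(k+1, i+1)].
  V(1,0) = exp(-r*dt) * [p*0.000000 + (1-p)*0.000000] = 0.000000
  V(1,1) = exp(-r*dt) * [p*0.000000 + (1-p)*0.473549] = 0.219397
  V(0,0) = exp(-r*dt) * [p*0.000000 + (1-p)*0.219397] = 0.101647

Answer: Price = V(0,0) = 0.1016


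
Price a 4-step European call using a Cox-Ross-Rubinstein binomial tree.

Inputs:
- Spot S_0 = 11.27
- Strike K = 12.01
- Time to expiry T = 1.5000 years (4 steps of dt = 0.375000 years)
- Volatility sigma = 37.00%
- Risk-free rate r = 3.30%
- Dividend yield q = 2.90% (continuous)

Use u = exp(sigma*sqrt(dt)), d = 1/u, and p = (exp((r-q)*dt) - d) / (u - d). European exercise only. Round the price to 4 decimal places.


dt = T/N = 0.375000
u = exp(sigma*sqrt(dt)) = 1.254300; d = 1/u = 0.797257
p = (exp((r-q)*dt) - d) / (u - d) = 0.446881
Discount per step: exp(-r*dt) = 0.987701
Stock lattice S(k, i) with i counting down-moves:
  k=0: S(0,0) = 11.2700
  k=1: S(1,0) = 14.1360; S(1,1) = 8.9851
  k=2: S(2,0) = 17.7307; S(2,1) = 11.2700; S(2,2) = 7.1634
  k=3: S(3,0) = 22.2397; S(3,1) = 14.1360; S(3,2) = 8.9851; S(3,3) = 5.7111
  k=4: S(4,0) = 27.8952; S(4,1) = 17.7307; S(4,2) = 11.2700; S(4,3) = 7.1634; S(4,4) = 4.5532
Terminal payoffs V(N, i) = max(S_T - K, 0):
  V(4,0) = 15.885225; V(4,1) = 5.720741; V(4,2) = 0.000000; V(4,3) = 0.000000; V(4,4) = 0.000000
Backward induction: V(k, i) = exp(-r*dt) * [p * V(k+1, i) + (1-p) * V(k+1, i+1)].
  V(3,0) = exp(-r*dt) * [p*15.885225 + (1-p)*5.720741] = 10.136834
  V(3,1) = exp(-r*dt) * [p*5.720741 + (1-p)*0.000000] = 2.525049
  V(3,2) = exp(-r*dt) * [p*0.000000 + (1-p)*0.000000] = 0.000000
  V(3,3) = exp(-r*dt) * [p*0.000000 + (1-p)*0.000000] = 0.000000
  V(2,0) = exp(-r*dt) * [p*10.136834 + (1-p)*2.525049] = 5.853722
  V(2,1) = exp(-r*dt) * [p*2.525049 + (1-p)*0.000000] = 1.114519
  V(2,2) = exp(-r*dt) * [p*0.000000 + (1-p)*0.000000] = 0.000000
  V(1,0) = exp(-r*dt) * [p*5.853722 + (1-p)*1.114519] = 3.192625
  V(1,1) = exp(-r*dt) * [p*1.114519 + (1-p)*0.000000] = 0.491932
  V(0,0) = exp(-r*dt) * [p*3.192625 + (1-p)*0.491932] = 1.677927

Answer: Price = V(0,0) = 1.6779


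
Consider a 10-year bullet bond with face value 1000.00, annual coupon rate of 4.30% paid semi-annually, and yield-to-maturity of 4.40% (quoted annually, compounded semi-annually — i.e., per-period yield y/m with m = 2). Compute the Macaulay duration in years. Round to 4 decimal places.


Answer: Macaulay duration = 8.2233 years

Derivation:
Coupon per period c = face * coupon_rate / m = 21.500000
Periods per year m = 2; per-period yield y/m = 0.022000
Number of cashflows N = 20
Cashflows (t years, CF_t, discount factor 1/(1+y/m)^(m*t), PV):
  t = 0.5000: CF_t = 21.500000, DF = 0.978474, PV = 21.037182
  t = 1.0000: CF_t = 21.500000, DF = 0.957411, PV = 20.584327
  t = 1.5000: CF_t = 21.500000, DF = 0.936801, PV = 20.141220
  t = 2.0000: CF_t = 21.500000, DF = 0.916635, PV = 19.707652
  t = 2.5000: CF_t = 21.500000, DF = 0.896903, PV = 19.283416
  t = 3.0000: CF_t = 21.500000, DF = 0.877596, PV = 18.868314
  t = 3.5000: CF_t = 21.500000, DF = 0.858704, PV = 18.462146
  t = 4.0000: CF_t = 21.500000, DF = 0.840220, PV = 18.064722
  t = 4.5000: CF_t = 21.500000, DF = 0.822133, PV = 17.675854
  t = 5.0000: CF_t = 21.500000, DF = 0.804435, PV = 17.295356
  t = 5.5000: CF_t = 21.500000, DF = 0.787119, PV = 16.923049
  t = 6.0000: CF_t = 21.500000, DF = 0.770175, PV = 16.558756
  t = 6.5000: CF_t = 21.500000, DF = 0.753596, PV = 16.202305
  t = 7.0000: CF_t = 21.500000, DF = 0.737373, PV = 15.853528
  t = 7.5000: CF_t = 21.500000, DF = 0.721500, PV = 15.512258
  t = 8.0000: CF_t = 21.500000, DF = 0.705969, PV = 15.178335
  t = 8.5000: CF_t = 21.500000, DF = 0.690772, PV = 14.851600
  t = 9.0000: CF_t = 21.500000, DF = 0.675902, PV = 14.531898
  t = 9.5000: CF_t = 21.500000, DF = 0.661352, PV = 14.219078
  t = 10.0000: CF_t = 1021.500000, DF = 0.647116, PV = 661.028912
Price P = sum_t PV_t = 991.979907
Macaulay numerator sum_t t * PV_t:
  t * PV_t at t = 0.5000: 10.518591
  t * PV_t at t = 1.0000: 20.584327
  t * PV_t at t = 1.5000: 30.211830
  t * PV_t at t = 2.0000: 39.415303
  t * PV_t at t = 2.5000: 48.208541
  t * PV_t at t = 3.0000: 56.604941
  t * PV_t at t = 3.5000: 64.617512
  t * PV_t at t = 4.0000: 72.258890
  t * PV_t at t = 4.5000: 79.541342
  t * PV_t at t = 5.0000: 86.476779
  t * PV_t at t = 5.5000: 93.076768
  t * PV_t at t = 6.0000: 99.352537
  t * PV_t at t = 6.5000: 105.314985
  t * PV_t at t = 7.0000: 110.974695
  t * PV_t at t = 7.5000: 116.341936
  t * PV_t at t = 8.0000: 121.426678
  t * PV_t at t = 8.5000: 126.238596
  t * PV_t at t = 9.0000: 130.787080
  t * PV_t at t = 9.5000: 135.081242
  t * PV_t at t = 10.0000: 6610.289120
Macaulay duration D = (sum_t t * PV_t) / P = 8157.321693 / 991.979907 = 8.223273


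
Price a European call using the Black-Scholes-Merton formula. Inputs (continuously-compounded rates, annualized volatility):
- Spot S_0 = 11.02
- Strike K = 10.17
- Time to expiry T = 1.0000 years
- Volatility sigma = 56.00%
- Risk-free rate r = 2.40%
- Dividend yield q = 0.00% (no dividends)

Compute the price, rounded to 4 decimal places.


Answer: Price = 2.8943

Derivation:
d1 = (ln(S/K) + (r - q + 0.5*sigma^2) * T) / (sigma * sqrt(T)) = 0.46619570
d2 = d1 - sigma * sqrt(T) = -0.09380430
exp(-rT) = 0.97628571; exp(-qT) = 1.00000000
C = S_0 * exp(-qT) * N(d1) - K * exp(-rT) * N(d2)
N(d1) = 0.67946229; N(d2) = 0.46263231
C = 11.0200 * 1.00000000 * 0.67946229 - 10.1700 * 0.97628571 * 0.46263231 = 2.8943


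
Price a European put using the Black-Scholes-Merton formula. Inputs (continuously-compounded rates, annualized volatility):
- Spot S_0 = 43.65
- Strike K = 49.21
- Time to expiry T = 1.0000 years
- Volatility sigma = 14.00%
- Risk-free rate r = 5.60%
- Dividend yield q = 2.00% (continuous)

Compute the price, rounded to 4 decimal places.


d1 = (ln(S/K) + (r - q + 0.5*sigma^2) * T) / (sigma * sqrt(T)) = -0.52923980
d2 = d1 - sigma * sqrt(T) = -0.66923980
exp(-rT) = 0.94553914; exp(-qT) = 0.98019867
P = K * exp(-rT) * N(-d2) - S_0 * exp(-qT) * N(-d1)
N(-d1) = 0.70168045; N(-d2) = 0.74832874
P = 49.2100 * 0.94553914 * 0.74832874 - 43.6500 * 0.98019867 * 0.70168045 = 4.7979

Answer: Price = 4.7979


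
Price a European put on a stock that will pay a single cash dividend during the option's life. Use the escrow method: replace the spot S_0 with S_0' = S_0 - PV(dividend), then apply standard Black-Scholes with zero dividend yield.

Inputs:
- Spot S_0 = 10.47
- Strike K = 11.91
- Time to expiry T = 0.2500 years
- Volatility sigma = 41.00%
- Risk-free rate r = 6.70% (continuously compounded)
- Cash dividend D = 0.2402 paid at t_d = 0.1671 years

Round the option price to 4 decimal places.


PV(D) = D * exp(-r * t_d) = 0.2402 * 0.98886674 = 0.23752579
S_0' = S_0 - PV(D) = 10.4700 - 0.23752579 = 10.23247421
d1 = (ln(S_0'/K) + (r + sigma^2/2)*T) / (sigma*sqrt(T)) = -0.55633890
d2 = d1 - sigma*sqrt(T) = -0.76133890
exp(-rT) = 0.98338950
N(-d1) = 0.71101040; N(-d2) = 0.77677266
P = K * exp(-rT) * N(-d2) - S_0' * N(-d1) = 11.9100 * 0.98338950 * 0.77677266 - 10.23247421 * 0.71101040 = 1.8223

Answer: Price = 1.8223


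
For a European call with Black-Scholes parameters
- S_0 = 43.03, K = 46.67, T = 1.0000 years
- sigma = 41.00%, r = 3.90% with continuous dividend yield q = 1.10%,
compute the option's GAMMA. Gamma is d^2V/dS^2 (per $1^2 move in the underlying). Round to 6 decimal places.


Answer: Gamma = 0.022302

Derivation:
d1 = 0.0752341144; d2 = -0.3347658856
phi(d1) = 0.3978148356; exp(-qT) = 0.9890602788; exp(-rT) = 0.9617507091
Gamma = exp(-qT) * phi(d1) / (S * sigma * sqrt(T)) = 0.9890602788 * 0.3978148356 / (43.0300 * 0.4100 * 1.0000000000) = 0.022302


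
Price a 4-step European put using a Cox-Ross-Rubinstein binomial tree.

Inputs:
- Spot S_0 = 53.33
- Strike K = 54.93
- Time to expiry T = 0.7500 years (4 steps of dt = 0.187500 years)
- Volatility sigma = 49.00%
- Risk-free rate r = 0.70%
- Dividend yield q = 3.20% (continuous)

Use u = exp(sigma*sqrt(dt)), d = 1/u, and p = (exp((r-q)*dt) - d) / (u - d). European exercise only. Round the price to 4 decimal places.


dt = T/N = 0.187500
u = exp(sigma*sqrt(dt)) = 1.236366; d = 1/u = 0.808822
p = (exp((r-q)*dt) - d) / (u - d) = 0.436216
Discount per step: exp(-r*dt) = 0.998688
Stock lattice S(k, i) with i counting down-moves:
  k=0: S(0,0) = 53.3300
  k=1: S(1,0) = 65.9354; S(1,1) = 43.1345
  k=2: S(2,0) = 81.5203; S(2,1) = 53.3300; S(2,2) = 34.8881
  k=3: S(3,0) = 100.7888; S(3,1) = 65.9354; S(3,2) = 43.1345; S(3,3) = 28.2183
  k=4: S(4,0) = 124.6119; S(4,1) = 81.5203; S(4,2) = 53.3300; S(4,3) = 34.8881; S(4,4) = 22.8236
Terminal payoffs V(N, i) = max(K - S_T, 0):
  V(4,0) = 0.000000; V(4,1) = 0.000000; V(4,2) = 1.600000; V(4,3) = 20.041873; V(4,4) = 32.106422
Backward induction: V(k, i) = exp(-r*dt) * [p * V(k+1, i) + (1-p) * V(k+1, i+1)].
  V(3,0) = exp(-r*dt) * [p*0.000000 + (1-p)*0.000000] = 0.000000
  V(3,1) = exp(-r*dt) * [p*0.000000 + (1-p)*1.600000] = 0.900871
  V(3,2) = exp(-r*dt) * [p*1.600000 + (1-p)*20.041873] = 11.981498
  V(3,3) = exp(-r*dt) * [p*20.041873 + (1-p)*32.106422] = 26.808464
  V(2,0) = exp(-r*dt) * [p*0.000000 + (1-p)*0.900871] = 0.507231
  V(2,1) = exp(-r*dt) * [p*0.900871 + (1-p)*11.981498] = 7.138577
  V(2,2) = exp(-r*dt) * [p*11.981498 + (1-p)*26.808464] = 20.314026
  V(1,0) = exp(-r*dt) * [p*0.507231 + (1-p)*7.138577] = 4.240309
  V(1,1) = exp(-r*dt) * [p*7.138577 + (1-p)*20.314026] = 14.547579
  V(0,0) = exp(-r*dt) * [p*4.240309 + (1-p)*14.547579] = 10.038200

Answer: Price = V(0,0) = 10.0382


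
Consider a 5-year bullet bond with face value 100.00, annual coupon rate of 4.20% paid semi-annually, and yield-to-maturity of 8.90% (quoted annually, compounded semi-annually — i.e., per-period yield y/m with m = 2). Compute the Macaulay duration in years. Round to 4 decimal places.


Coupon per period c = face * coupon_rate / m = 2.100000
Periods per year m = 2; per-period yield y/m = 0.044500
Number of cashflows N = 10
Cashflows (t years, CF_t, discount factor 1/(1+y/m)^(m*t), PV):
  t = 0.5000: CF_t = 2.100000, DF = 0.957396, PV = 2.010531
  t = 1.0000: CF_t = 2.100000, DF = 0.916607, PV = 1.924874
  t = 1.5000: CF_t = 2.100000, DF = 0.877556, PV = 1.842867
  t = 2.0000: CF_t = 2.100000, DF = 0.840168, PV = 1.764353
  t = 2.5000: CF_t = 2.100000, DF = 0.804374, PV = 1.689184
  t = 3.0000: CF_t = 2.100000, DF = 0.770104, PV = 1.617218
  t = 3.5000: CF_t = 2.100000, DF = 0.737294, PV = 1.548318
  t = 4.0000: CF_t = 2.100000, DF = 0.705883, PV = 1.482353
  t = 4.5000: CF_t = 2.100000, DF = 0.675809, PV = 1.419199
  t = 5.0000: CF_t = 102.100000, DF = 0.647017, PV = 66.060415
Price P = sum_t PV_t = 81.359314
Macaulay numerator sum_t t * PV_t:
  t * PV_t at t = 0.5000: 1.005266
  t * PV_t at t = 1.0000: 1.924874
  t * PV_t at t = 1.5000: 2.764300
  t * PV_t at t = 2.0000: 3.528706
  t * PV_t at t = 2.5000: 4.222961
  t * PV_t at t = 3.0000: 4.851655
  t * PV_t at t = 3.5000: 5.419113
  t * PV_t at t = 4.0000: 5.929413
  t * PV_t at t = 4.5000: 6.386395
  t * PV_t at t = 5.0000: 330.302076
Macaulay duration D = (sum_t t * PV_t) / P = 366.334761 / 81.359314 = 4.502678

Answer: Macaulay duration = 4.5027 years


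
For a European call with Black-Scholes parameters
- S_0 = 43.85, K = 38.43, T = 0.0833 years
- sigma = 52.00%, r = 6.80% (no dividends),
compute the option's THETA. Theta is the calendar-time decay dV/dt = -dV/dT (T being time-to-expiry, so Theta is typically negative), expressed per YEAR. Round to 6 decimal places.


d1 = 0.9918832486; d2 = 0.8418022038
phi(d1) = 0.2439346975; exp(-qT) = 1.0000000000; exp(-rT) = 0.9943516125
Theta = -S*exp(-qT)*phi(d1)*sigma/(2*sqrt(T)) - r*K*exp(-rT)*N(d2) + q*S*exp(-qT)*N(d1)
N(d1) = 0.8393727592; N(d2) = 0.8000506609; sqrt(T) = 0.2886173938
Term 1 = -43.8500 * 1.0000000000 * 0.2439346975 * 0.5200 / (2 * 0.2886173938) = -9.6359386022
Term 2 = -0.0680 * 38.4300 * 0.9943516125 * 0.8000506609 = -2.0789151676
Term 3 = 0 (no dividend yield, q = 0)
Theta = -9.6359386022 + (-2.0789151676) + (0.0000000000) = -11.714854

Answer: Theta = -11.714854


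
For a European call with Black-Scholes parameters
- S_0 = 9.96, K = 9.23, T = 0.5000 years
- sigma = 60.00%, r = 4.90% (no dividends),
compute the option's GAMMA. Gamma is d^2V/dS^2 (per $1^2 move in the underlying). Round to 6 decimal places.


Answer: Gamma = 0.085345

Derivation:
d1 = 0.4492909891; d2 = 0.0250269204
phi(d1) = 0.3606419181; exp(-qT) = 1.0000000000; exp(-rT) = 0.9757976889
Gamma = exp(-qT) * phi(d1) / (S * sigma * sqrt(T)) = 1.0000000000 * 0.3606419181 / (9.9600 * 0.6000 * 0.7071067812) = 0.085345


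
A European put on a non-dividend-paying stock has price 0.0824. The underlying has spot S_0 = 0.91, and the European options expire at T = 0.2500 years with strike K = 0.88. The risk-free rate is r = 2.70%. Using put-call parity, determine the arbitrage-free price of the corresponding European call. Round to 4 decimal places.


Answer: Call price = 0.1183

Derivation:
Put-call parity: C - P = S_0 * exp(-qT) - K * exp(-rT).
S_0 * exp(-qT) = 0.9100 * 1.00000000 = 0.91000000
K * exp(-rT) = 0.8800 * 0.99327273 = 0.87408000
C = P + S*exp(-qT) - K*exp(-rT)
C = 0.0824 + 0.91000000 - 0.87408000 = 0.1183


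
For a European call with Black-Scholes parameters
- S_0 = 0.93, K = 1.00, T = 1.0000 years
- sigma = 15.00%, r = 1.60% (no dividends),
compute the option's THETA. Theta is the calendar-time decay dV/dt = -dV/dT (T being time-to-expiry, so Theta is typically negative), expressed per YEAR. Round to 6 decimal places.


d1 = -0.3021379522; d2 = -0.4521379522
phi(d1) = 0.3811424061; exp(-qT) = 1.0000000000; exp(-rT) = 0.9841273201
Theta = -S*exp(-qT)*phi(d1)*sigma/(2*sqrt(T)) - r*K*exp(-rT)*N(d2) + q*S*exp(-qT)*N(d1)
N(d1) = 0.3812734509; N(d2) = 0.3255848021; sqrt(T) = 1.0000000000
Term 1 = -0.9300 * 1.0000000000 * 0.3811424061 * 0.1500 / (2 * 1.0000000000) = -0.0265846828
Term 2 = -0.0160 * 1.0000 * 0.9841273201 * 0.3255848021 = -0.0051266704
Term 3 = 0 (no dividend yield, q = 0)
Theta = -0.0265846828 + (-0.0051266704) + (0.0000000000) = -0.031711

Answer: Theta = -0.031711


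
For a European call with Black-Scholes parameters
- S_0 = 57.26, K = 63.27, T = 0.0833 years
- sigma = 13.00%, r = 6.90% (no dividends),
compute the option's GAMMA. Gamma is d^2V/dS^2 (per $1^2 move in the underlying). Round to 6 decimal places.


d1 = -2.4881862631; d2 = -2.5257065243
phi(d1) = 0.0180524481; exp(-qT) = 1.0000000000; exp(-rT) = 0.9942687864
Gamma = exp(-qT) * phi(d1) / (S * sigma * sqrt(T)) = 1.0000000000 * 0.0180524481 / (57.2600 * 0.1300 * 0.2886173938) = 0.008403

Answer: Gamma = 0.008403


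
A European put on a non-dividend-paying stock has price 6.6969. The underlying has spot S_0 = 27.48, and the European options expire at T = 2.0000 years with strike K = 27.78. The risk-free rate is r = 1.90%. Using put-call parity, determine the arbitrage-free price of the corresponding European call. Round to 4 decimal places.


Answer: Call price = 7.4327

Derivation:
Put-call parity: C - P = S_0 * exp(-qT) - K * exp(-rT).
S_0 * exp(-qT) = 27.4800 * 1.00000000 = 27.48000000
K * exp(-rT) = 27.7800 * 0.96271294 = 26.74416550
C = P + S*exp(-qT) - K*exp(-rT)
C = 6.6969 + 27.48000000 - 26.74416550 = 7.4327


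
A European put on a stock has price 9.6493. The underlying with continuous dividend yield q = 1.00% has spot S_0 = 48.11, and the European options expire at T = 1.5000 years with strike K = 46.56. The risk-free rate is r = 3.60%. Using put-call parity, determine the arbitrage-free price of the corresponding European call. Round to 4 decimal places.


Answer: Call price = 12.9306

Derivation:
Put-call parity: C - P = S_0 * exp(-qT) - K * exp(-rT).
S_0 * exp(-qT) = 48.1100 * 0.98511194 = 47.39373541
K * exp(-rT) = 46.5600 * 0.94743211 = 44.11243888
C = P + S*exp(-qT) - K*exp(-rT)
C = 9.6493 + 47.39373541 - 44.11243888 = 12.9306


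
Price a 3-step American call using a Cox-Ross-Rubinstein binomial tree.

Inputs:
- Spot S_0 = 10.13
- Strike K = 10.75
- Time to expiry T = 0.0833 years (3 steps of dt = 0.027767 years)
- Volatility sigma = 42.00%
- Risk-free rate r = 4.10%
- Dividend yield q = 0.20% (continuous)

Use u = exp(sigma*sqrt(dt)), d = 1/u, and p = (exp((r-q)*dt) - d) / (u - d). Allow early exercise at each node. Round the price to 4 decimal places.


Answer: Price = V(0,0) = 0.2470

Derivation:
dt = T/N = 0.027767
u = exp(sigma*sqrt(dt)) = 1.072493; d = 1/u = 0.932407
p = (exp((r-q)*dt) - d) / (u - d) = 0.490245
Discount per step: exp(-r*dt) = 0.998862
Stock lattice S(k, i) with i counting down-moves:
  k=0: S(0,0) = 10.1300
  k=1: S(1,0) = 10.8644; S(1,1) = 9.4453
  k=2: S(2,0) = 11.6519; S(2,1) = 10.1300; S(2,2) = 8.8068
  k=3: S(3,0) = 12.4966; S(3,1) = 10.8644; S(3,2) = 9.4453; S(3,3) = 8.2116
Terminal payoffs V(N, i) = max(S_T - K, 0):
  V(3,0) = 1.746634; V(3,1) = 0.114356; V(3,2) = 0.000000; V(3,3) = 0.000000
Backward induction: V(k, i) = exp(-r*dt) * [p * V(k+1, i) + (1-p) * V(k+1, i+1)]; then take max(V_cont, immediate exercise) for American.
  V(2,0) = exp(-r*dt) * [p*1.746634 + (1-p)*0.114356] = 0.913531; exercise = 0.901947; V(2,0) = max -> 0.913531
  V(2,1) = exp(-r*dt) * [p*0.114356 + (1-p)*0.000000] = 0.055999; exercise = 0.000000; V(2,1) = max -> 0.055999
  V(2,2) = exp(-r*dt) * [p*0.000000 + (1-p)*0.000000] = 0.000000; exercise = 0.000000; V(2,2) = max -> 0.000000
  V(1,0) = exp(-r*dt) * [p*0.913531 + (1-p)*0.055999] = 0.475858; exercise = 0.114356; V(1,0) = max -> 0.475858
  V(1,1) = exp(-r*dt) * [p*0.055999 + (1-p)*0.000000] = 0.027422; exercise = 0.000000; V(1,1) = max -> 0.027422
  V(0,0) = exp(-r*dt) * [p*0.475858 + (1-p)*0.027422] = 0.246984; exercise = 0.000000; V(0,0) = max -> 0.246984


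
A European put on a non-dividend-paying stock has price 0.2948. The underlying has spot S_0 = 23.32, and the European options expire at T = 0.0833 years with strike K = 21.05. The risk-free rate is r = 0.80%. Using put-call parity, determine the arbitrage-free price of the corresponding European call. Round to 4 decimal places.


Put-call parity: C - P = S_0 * exp(-qT) - K * exp(-rT).
S_0 * exp(-qT) = 23.3200 * 1.00000000 = 23.32000000
K * exp(-rT) = 21.0500 * 0.99933382 = 21.03597695
C = P + S*exp(-qT) - K*exp(-rT)
C = 0.2948 + 23.32000000 - 21.03597695 = 2.5788

Answer: Call price = 2.5788


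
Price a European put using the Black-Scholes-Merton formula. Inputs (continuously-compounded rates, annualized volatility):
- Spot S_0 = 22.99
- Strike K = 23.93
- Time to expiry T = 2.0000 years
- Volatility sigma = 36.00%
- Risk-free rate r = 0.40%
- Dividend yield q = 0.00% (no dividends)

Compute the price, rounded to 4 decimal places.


Answer: Price = 5.0786

Derivation:
d1 = (ln(S/K) + (r - q + 0.5*sigma^2) * T) / (sigma * sqrt(T)) = 0.19156001
d2 = d1 - sigma * sqrt(T) = -0.31755687
exp(-rT) = 0.99203191; exp(-qT) = 1.00000000
P = K * exp(-rT) * N(-d2) - S_0 * exp(-qT) * N(-d1)
N(-d1) = 0.42404343; N(-d2) = 0.62458945
P = 23.9300 * 0.99203191 * 0.62458945 - 22.9900 * 1.00000000 * 0.42404343 = 5.0786


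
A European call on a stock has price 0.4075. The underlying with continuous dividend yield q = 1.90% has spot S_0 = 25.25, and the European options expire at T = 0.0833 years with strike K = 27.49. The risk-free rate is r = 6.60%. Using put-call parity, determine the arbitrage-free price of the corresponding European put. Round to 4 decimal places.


Answer: Put price = 2.5367

Derivation:
Put-call parity: C - P = S_0 * exp(-qT) - K * exp(-rT).
S_0 * exp(-qT) = 25.2500 * 0.99841855 = 25.21006843
K * exp(-rT) = 27.4900 * 0.99451729 = 27.33928017
P = C - S*exp(-qT) + K*exp(-rT)
P = 0.4075 - 25.21006843 + 27.33928017 = 2.5367
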